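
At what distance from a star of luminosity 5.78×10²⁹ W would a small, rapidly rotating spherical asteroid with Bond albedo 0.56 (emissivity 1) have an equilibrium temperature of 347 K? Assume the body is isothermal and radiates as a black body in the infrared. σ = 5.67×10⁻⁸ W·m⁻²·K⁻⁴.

For an isothermal black-emitting sphere, (1−a)S·πr² = σ·4πr²·T⁴ ⇒ S = 4σT⁴/(1−a).
S = 4·5.67×10⁻⁸·(347)⁴/0.440 = 7473 W/m².
Flux falls as S = L/(4πd²), so d = √(L/(4πS)) = √(5.78×10²⁹/(4π·7473)).

d ≈ 2.48×10¹² m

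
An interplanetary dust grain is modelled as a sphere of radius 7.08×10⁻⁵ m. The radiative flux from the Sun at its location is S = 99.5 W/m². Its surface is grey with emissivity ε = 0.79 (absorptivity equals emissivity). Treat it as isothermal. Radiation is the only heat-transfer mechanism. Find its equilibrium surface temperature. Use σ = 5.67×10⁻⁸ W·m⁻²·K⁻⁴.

T ≈ 145 K

At equilibrium, absorbed power = emitted power.
Absorbing cross-section = πr² = 1.575×10⁻⁸ m²; emitting surface = 4πr² = 6.299×10⁻⁸ m² (ratio 4).
εS·A_cross = εσ·A_surf·T⁴  ⇒  T⁴ = S/(4σ)   (ε cancels).
T⁴ = 99.5/(4·5.67×10⁻⁸) = 4.387×10⁸ K⁴.
T = (4.387×10⁸)^(1/4).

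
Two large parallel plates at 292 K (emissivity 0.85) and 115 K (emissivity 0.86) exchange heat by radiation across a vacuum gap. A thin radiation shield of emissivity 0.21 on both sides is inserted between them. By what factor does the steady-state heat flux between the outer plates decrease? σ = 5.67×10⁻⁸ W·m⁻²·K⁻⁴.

factor ≈ 7.36

Without shield: q₀ = σΔ(T⁴)/(1/ε₁+1/ε₂−1) with denominator 1.339.
With shield the two gaps are in series; the resistances add: (1/ε₁+1/ε_s−1)+(1/ε_s+1/ε₂−1) = 4.938+4.925 = 9.863.
Heat-flux ratio q₀/q = 9.863/1.339.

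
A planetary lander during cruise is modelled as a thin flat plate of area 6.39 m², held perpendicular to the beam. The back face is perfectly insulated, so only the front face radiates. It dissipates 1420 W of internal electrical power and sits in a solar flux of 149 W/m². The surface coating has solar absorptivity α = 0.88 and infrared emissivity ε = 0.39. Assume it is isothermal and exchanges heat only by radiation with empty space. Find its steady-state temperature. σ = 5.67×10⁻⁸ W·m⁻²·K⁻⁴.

T ≈ 356 K

At steady state, absorbed solar power + internal power = radiated power.
Absorbed: α·S·A_cross = 0.88·149·6.390 = 837.9 W (cross-section A).
Total input = 837.9 + 1420 = 2258 W.
Radiated: εσ·A_surf·T⁴ with A_surf = A = 6.390 m².
T⁴ = 2258/(0.39·5.67×10⁻⁸·6.390) = 1.598×10¹⁰ K⁴.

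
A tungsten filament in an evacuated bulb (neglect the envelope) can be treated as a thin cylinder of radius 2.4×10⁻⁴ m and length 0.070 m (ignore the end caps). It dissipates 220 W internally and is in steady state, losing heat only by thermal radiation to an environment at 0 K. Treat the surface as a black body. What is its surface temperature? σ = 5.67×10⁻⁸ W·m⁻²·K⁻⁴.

Steady state: internal power = radiated power, P = εσA T⁴.
Radiating area A = 2πrL = 1.056×10⁻⁴ m².
T⁴ = P/(εσA) = 220/(1.0·5.67×10⁻⁸·1.056×10⁻⁴) = 3.676×10¹³ K⁴.
T = (3.676×10¹³)^(1/4).

T ≈ 2460 K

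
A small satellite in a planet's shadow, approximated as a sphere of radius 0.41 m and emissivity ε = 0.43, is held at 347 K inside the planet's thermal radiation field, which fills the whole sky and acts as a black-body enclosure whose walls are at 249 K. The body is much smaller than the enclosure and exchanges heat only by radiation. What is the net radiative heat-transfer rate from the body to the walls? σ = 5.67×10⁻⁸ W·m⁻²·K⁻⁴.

For a small grey body in a large enclosure: P_net = εσA(T_body⁴ − T_wall⁴).
A = 4πr² = 2.112 m²; T_body⁴ − T_wall⁴ = 1.450×10¹⁰ − 3.844×10⁹ = 1.065×10¹⁰ K⁴.
|P_net| = 0.43·5.67×10⁻⁸·2.112·1.065×10¹⁰.

P_net ≈ 549 W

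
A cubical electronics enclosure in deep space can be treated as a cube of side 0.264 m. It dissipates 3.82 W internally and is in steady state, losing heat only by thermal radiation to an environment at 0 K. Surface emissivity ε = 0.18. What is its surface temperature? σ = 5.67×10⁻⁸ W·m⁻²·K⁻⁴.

Steady state: internal power = radiated power, P = εσA T⁴.
Radiating area A = 6L² = 0.4182 m².
T⁴ = P/(εσA) = 3.82/(0.18·5.67×10⁻⁸·0.4182) = 8.951×10⁸ K⁴.
T = (8.951×10⁸)^(1/4).

T ≈ 173 K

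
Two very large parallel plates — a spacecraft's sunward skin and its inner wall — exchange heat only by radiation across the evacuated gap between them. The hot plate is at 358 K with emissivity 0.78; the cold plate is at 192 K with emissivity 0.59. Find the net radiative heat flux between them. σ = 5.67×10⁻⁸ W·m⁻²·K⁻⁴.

q ≈ 432 W/m²

For two infinite grey parallel plates, q = σ(T₁⁴ − T₂⁴)/(1/ε₁ + 1/ε₂ − 1).
T₁⁴ − T₂⁴ = 1.643×10¹⁰ − 1.359×10⁹ = 1.507×10¹⁰ K⁴.
1/ε₁ + 1/ε₂ − 1 = 1.282 + 1.695 − 1 = 1.977.
q = 5.67×10⁻⁸ × 1.507×10¹⁰ / 1.977.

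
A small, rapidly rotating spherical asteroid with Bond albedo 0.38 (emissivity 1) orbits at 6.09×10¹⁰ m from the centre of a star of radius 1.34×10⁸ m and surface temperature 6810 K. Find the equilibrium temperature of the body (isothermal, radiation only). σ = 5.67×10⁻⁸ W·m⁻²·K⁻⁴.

T ≈ 200 K

The star's surface emits σT_*⁴; at distance d the flux is S = σT_*⁴(R_*/d)².
S = 5.67×10⁻⁸·(6810)⁴·(1.34×10⁸/6.09×10¹⁰)² = 590.4 W/m².
For an isothermal sphere T⁴ = (1−a)S/(4σ) = 1.614×10⁹ K⁴.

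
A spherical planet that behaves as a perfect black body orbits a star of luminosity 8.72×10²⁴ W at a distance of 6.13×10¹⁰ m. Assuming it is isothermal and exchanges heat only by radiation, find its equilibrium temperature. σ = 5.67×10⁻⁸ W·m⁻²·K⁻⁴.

First find the stellar flux at distance d: S = L/(4πd²) = 8.72×10²⁴/(4π·(6.13×10¹⁰)²) = 184.7 W/m².
For an isothermal sphere, absorbed (1−a)S·πr² = emitted σ·4πr²·T⁴, so T⁴ = (1−a)S/(4σ).
T⁴ = 1.00·184.7/(4·5.67×10⁻⁸) = 8.142×10⁸ K⁴.

T ≈ 169 K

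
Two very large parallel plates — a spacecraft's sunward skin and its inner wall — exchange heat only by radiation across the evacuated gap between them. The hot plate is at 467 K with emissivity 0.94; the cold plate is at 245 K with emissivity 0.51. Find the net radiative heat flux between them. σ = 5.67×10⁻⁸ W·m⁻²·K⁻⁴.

q ≈ 1230 W/m²

For two infinite grey parallel plates, q = σ(T₁⁴ − T₂⁴)/(1/ε₁ + 1/ε₂ − 1).
T₁⁴ − T₂⁴ = 4.756×10¹⁰ − 3.603×10⁹ = 4.396×10¹⁰ K⁴.
1/ε₁ + 1/ε₂ − 1 = 1.064 + 1.961 − 1 = 2.025.
q = 5.67×10⁻⁸ × 4.396×10¹⁰ / 2.025.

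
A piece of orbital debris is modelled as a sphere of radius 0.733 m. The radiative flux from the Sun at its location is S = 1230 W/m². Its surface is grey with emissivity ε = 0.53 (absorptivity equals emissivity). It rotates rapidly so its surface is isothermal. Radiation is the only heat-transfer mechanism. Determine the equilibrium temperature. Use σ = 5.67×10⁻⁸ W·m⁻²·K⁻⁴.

T ≈ 271 K

At equilibrium, absorbed power = emitted power.
Absorbing cross-section = πr² = 1.688 m²; emitting surface = 4πr² = 6.752 m² (ratio 4).
εS·A_cross = εσ·A_surf·T⁴  ⇒  T⁴ = S/(4σ)   (ε cancels).
T⁴ = 1230/(4·5.67×10⁻⁸) = 5.423×10⁹ K⁴.
T = (5.423×10⁹)^(1/4).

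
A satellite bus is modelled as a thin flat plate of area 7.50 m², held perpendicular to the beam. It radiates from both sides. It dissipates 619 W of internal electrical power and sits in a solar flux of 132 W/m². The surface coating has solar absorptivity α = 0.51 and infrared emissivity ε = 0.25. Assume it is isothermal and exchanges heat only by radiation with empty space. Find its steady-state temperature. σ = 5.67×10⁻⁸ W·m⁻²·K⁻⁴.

At steady state, absorbed solar power + internal power = radiated power.
Absorbed: α·S·A_cross = 0.51·132·7.500 = 504.9 W (cross-section A).
Total input = 504.9 + 619 = 1124 W.
Radiated: εσ·A_surf·T⁴ with A_surf = 2A = 15.00 m².
T⁴ = 1124/(0.25·5.67×10⁻⁸·15.00) = 5.286×10⁹ K⁴.

T ≈ 270 K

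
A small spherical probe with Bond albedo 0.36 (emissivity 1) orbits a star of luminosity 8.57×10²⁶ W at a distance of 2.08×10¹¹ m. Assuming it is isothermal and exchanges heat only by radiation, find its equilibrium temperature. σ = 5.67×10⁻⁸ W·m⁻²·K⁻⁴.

T ≈ 258 K

First find the stellar flux at distance d: S = L/(4πd²) = 8.57×10²⁶/(4π·(2.08×10¹¹)²) = 1576 W/m².
For an isothermal sphere, absorbed (1−a)S·πr² = emitted σ·4πr²·T⁴, so T⁴ = (1−a)S/(4σ).
T⁴ = 0.640·1576/(4·5.67×10⁻⁸) = 4.448×10⁹ K⁴.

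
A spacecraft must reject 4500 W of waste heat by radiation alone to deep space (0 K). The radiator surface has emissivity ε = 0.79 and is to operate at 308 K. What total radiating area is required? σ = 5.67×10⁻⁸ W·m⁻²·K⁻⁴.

A ≈ 11.2 m²

P = εσA T⁴ ⇒ A = P/(εσT⁴).
T⁴ = 8.999×10⁹ K⁴.
A = 4500/(0.79 × 5.67×10⁻⁸ × 8.999×10⁹).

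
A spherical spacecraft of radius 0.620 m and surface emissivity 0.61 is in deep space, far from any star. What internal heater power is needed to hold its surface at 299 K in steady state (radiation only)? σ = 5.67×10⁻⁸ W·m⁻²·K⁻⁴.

P ≈ 1340 W

P = εσ·4πr²·T⁴.
4πr² = 4.831 m²; T⁴ = 7.993×10⁹ K⁴.
P = 0.61·5.67×10⁻⁸·4.831·7.993×10⁹.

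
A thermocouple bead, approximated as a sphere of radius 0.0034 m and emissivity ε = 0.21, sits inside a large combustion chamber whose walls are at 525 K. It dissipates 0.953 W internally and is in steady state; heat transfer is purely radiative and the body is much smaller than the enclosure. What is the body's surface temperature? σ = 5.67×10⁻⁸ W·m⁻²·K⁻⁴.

For a small grey body in a large enclosure, net radiated power = εσA(T⁴ − T_w⁴).
Steady state: P = εσA(T⁴ − T_w⁴) with A = 4πr² = 1.453×10⁻⁴ m².
T⁴ = P/(εσA) + T_w⁴ = 0.953/(0.21·5.67×10⁻⁸·1.453×10⁻⁴) + (525)⁴
    = 5.510×10¹¹ + 7.597×10¹⁰ = 6.269×10¹¹ K⁴.

T ≈ 890 K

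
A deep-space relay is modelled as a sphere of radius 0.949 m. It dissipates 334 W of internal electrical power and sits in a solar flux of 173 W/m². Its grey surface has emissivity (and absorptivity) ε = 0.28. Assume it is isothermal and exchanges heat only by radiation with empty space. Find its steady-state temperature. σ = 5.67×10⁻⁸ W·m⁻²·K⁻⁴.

T ≈ 226 K

At steady state, absorbed solar power + internal power = radiated power.
Absorbed: α·S·A_cross = 0.28·173·2.829 = 137.1 W (cross-section πr²).
Total input = 137.1 + 334 = 471.1 W.
Radiated: εσ·A_surf·T⁴ with A_surf = 4πr² = 11.32 m².
T⁴ = 471.1/(0.28·5.67×10⁻⁸·11.32) = 2.622×10⁹ K⁴.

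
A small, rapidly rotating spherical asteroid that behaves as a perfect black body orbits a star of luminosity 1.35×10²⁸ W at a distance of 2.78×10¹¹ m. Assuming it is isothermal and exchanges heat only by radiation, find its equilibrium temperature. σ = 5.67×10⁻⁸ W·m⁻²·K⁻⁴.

First find the stellar flux at distance d: S = L/(4πd²) = 1.35×10²⁸/(4π·(2.78×10¹¹)²) = 13900 W/m².
For an isothermal sphere, absorbed (1−a)S·πr² = emitted σ·4πr²·T⁴, so T⁴ = (1−a)S/(4σ).
T⁴ = 1.00·13900/(4·5.67×10⁻⁸) = 6.129×10¹⁰ K⁴.

T ≈ 498 K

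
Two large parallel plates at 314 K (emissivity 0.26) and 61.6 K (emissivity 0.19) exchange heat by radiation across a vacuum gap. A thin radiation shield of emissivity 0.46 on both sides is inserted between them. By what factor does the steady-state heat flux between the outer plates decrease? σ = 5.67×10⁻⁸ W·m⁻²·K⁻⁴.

Without shield: q₀ = σΔ(T⁴)/(1/ε₁+1/ε₂−1) with denominator 8.109.
With shield the two gaps are in series; the resistances add: (1/ε₁+1/ε_s−1)+(1/ε_s+1/ε₂−1) = 5.020+6.437 = 11.46.
Heat-flux ratio q₀/q = 11.46/8.109.

factor ≈ 1.41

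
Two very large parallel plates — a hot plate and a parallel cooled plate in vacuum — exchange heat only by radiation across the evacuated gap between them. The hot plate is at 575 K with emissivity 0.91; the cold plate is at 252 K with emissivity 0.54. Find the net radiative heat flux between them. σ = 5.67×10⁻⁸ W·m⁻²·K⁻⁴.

For two infinite grey parallel plates, q = σ(T₁⁴ − T₂⁴)/(1/ε₁ + 1/ε₂ − 1).
T₁⁴ − T₂⁴ = 1.093×10¹¹ − 4.033×10⁹ = 1.053×10¹¹ K⁴.
1/ε₁ + 1/ε₂ − 1 = 1.099 + 1.852 − 1 = 1.951.
q = 5.67×10⁻⁸ × 1.053×10¹¹ / 1.951.

q ≈ 3060 W/m²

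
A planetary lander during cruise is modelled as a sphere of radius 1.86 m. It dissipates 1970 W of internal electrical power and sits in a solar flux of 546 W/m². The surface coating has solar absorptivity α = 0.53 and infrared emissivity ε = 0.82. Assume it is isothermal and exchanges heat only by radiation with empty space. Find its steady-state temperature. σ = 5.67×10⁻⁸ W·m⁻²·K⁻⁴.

T ≈ 224 K

At steady state, absorbed solar power + internal power = radiated power.
Absorbed: α·S·A_cross = 0.53·546·10.87 = 3145 W (cross-section πr²).
Total input = 3145 + 1970 = 5115 W.
Radiated: εσ·A_surf·T⁴ with A_surf = 4πr² = 43.47 m².
T⁴ = 5115/(0.82·5.67×10⁻⁸·43.47) = 2.531×10⁹ K⁴.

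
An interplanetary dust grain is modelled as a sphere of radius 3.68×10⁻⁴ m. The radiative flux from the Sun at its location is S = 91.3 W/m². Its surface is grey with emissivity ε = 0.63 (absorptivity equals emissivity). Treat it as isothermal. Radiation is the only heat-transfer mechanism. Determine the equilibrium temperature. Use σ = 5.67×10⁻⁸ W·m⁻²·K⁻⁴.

T ≈ 142 K

At equilibrium, absorbed power = emitted power.
Absorbing cross-section = πr² = 4.254×10⁻⁷ m²; emitting surface = 4πr² = 1.702×10⁻⁶ m² (ratio 4).
εS·A_cross = εσ·A_surf·T⁴  ⇒  T⁴ = S/(4σ)   (ε cancels).
T⁴ = 91.3/(4·5.67×10⁻⁸) = 4.026×10⁸ K⁴.
T = (4.026×10⁸)^(1/4).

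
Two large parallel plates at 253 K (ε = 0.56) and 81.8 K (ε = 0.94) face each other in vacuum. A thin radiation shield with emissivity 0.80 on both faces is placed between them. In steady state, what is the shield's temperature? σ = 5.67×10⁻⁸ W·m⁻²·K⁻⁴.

In steady state the net flux on the hot side equals that on the cold side.
σ(T₁⁴−T_s⁴)/D₁ = σ(T_s⁴−T₂⁴)/D₂, with D₁ = 1/ε₁+1/ε_s−1 = 2.036, D₂ = 1/ε_s+1/ε₂−1 = 1.314.
Solve for T_s⁴: T_s⁴ = (D₂·T₁⁴ + D₁·T₂⁴)/(D₁+D₂) = 1.634×10⁹ K⁴.

T_s ≈ 201 K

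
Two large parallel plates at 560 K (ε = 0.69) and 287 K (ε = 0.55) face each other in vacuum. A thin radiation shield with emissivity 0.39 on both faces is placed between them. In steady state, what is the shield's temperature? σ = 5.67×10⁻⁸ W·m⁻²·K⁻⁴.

In steady state the net flux on the hot side equals that on the cold side.
σ(T₁⁴−T_s⁴)/D₁ = σ(T_s⁴−T₂⁴)/D₂, with D₁ = 1/ε₁+1/ε_s−1 = 3.013, D₂ = 1/ε_s+1/ε₂−1 = 3.382.
Solve for T_s⁴: T_s⁴ = (D₂·T₁⁴ + D₁·T₂⁴)/(D₁+D₂) = 5.521×10¹⁰ K⁴.

T_s ≈ 485 K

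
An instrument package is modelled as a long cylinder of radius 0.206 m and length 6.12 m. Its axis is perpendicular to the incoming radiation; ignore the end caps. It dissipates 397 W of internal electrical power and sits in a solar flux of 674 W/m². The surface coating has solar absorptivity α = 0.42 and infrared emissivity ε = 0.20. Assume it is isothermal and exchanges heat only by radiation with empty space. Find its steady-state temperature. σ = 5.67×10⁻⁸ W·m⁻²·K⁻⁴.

At steady state, absorbed solar power + internal power = radiated power.
Absorbed: α·S·A_cross = 0.42·674·2.521 = 713.8 W (cross-section 2rL).
Total input = 713.8 + 397 = 1111 W.
Radiated: εσ·A_surf·T⁴ with A_surf = 2πrL = 7.921 m².
T⁴ = 1111/(0.20·5.67×10⁻⁸·7.921) = 1.237×10¹⁰ K⁴.

T ≈ 333 K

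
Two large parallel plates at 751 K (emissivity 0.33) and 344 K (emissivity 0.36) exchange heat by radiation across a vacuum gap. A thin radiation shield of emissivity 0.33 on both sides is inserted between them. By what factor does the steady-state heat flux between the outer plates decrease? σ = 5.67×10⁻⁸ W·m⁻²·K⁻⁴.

Without shield: q₀ = σΔ(T⁴)/(1/ε₁+1/ε₂−1) with denominator 4.808.
With shield the two gaps are in series; the resistances add: (1/ε₁+1/ε_s−1)+(1/ε_s+1/ε₂−1) = 5.061+4.808 = 9.869.
Heat-flux ratio q₀/q = 9.869/4.808.

factor ≈ 2.05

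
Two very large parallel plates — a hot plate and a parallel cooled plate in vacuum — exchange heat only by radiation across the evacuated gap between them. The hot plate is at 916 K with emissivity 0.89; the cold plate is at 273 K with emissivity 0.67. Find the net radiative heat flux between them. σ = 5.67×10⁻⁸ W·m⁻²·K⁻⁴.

q ≈ 24500 W/m²

For two infinite grey parallel plates, q = σ(T₁⁴ − T₂⁴)/(1/ε₁ + 1/ε₂ − 1).
T₁⁴ − T₂⁴ = 7.040×10¹¹ − 5.555×10⁹ = 6.985×10¹¹ K⁴.
1/ε₁ + 1/ε₂ − 1 = 1.124 + 1.493 − 1 = 1.616.
q = 5.67×10⁻⁸ × 6.985×10¹¹ / 1.616.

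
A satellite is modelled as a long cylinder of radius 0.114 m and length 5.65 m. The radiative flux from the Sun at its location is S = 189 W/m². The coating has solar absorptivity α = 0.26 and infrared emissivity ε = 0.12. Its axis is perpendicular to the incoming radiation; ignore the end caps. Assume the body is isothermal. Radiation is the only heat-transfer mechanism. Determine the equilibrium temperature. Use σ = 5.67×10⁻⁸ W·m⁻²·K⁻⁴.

At equilibrium, absorbed power = emitted power.
Absorbing cross-section = 2rL = 1.288 m²; emitting surface = 2πrL = 4.047 m² (ratio π).
αS·A_cross = εσ·A_surf·T⁴  ⇒  T⁴ = αS/(ε·πσ).
T⁴ = 0.260·189/(0.12·π·5.67×10⁻⁸) = 2.299×10⁹ K⁴.
T = (2.299×10⁹)^(1/4).

T ≈ 219 K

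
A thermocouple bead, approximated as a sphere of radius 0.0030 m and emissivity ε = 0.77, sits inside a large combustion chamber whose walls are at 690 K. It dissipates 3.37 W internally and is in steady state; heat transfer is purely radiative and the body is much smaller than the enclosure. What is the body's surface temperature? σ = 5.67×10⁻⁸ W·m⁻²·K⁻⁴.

T ≈ 976 K

For a small grey body in a large enclosure, net radiated power = εσA(T⁴ − T_w⁴).
Steady state: P = εσA(T⁴ − T_w⁴) with A = 4πr² = 1.131×10⁻⁴ m².
T⁴ = P/(εσA) + T_w⁴ = 3.37/(0.77·5.67×10⁻⁸·1.131×10⁻⁴) + (690)⁴
    = 6.825×10¹¹ + 2.267×10¹¹ = 9.092×10¹¹ K⁴.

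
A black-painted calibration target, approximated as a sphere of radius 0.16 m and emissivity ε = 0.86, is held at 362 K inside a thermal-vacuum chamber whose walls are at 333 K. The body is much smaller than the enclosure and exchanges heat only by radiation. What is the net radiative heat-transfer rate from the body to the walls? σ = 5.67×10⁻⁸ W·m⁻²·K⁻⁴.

For a small grey body in a large enclosure: P_net = εσA(T_body⁴ − T_wall⁴).
A = 4πr² = 0.3217 m²; T_body⁴ − T_wall⁴ = 1.717×10¹⁰ − 1.230×10¹⁰ = 4.876×10⁹ K⁴.
|P_net| = 0.86·5.67×10⁻⁸·0.3217·4.876×10⁹.

P_net ≈ 76.5 W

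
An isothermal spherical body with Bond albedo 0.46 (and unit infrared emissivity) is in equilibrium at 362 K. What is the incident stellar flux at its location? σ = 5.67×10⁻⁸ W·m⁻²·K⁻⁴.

S ≈ 7210 W/m²

(1−a)S·πr² = σ·4πr²·T⁴ ⇒ S = 4σT⁴/(1−a).
S = 4·5.67×10⁻⁸·1.717×10¹⁰/0.540.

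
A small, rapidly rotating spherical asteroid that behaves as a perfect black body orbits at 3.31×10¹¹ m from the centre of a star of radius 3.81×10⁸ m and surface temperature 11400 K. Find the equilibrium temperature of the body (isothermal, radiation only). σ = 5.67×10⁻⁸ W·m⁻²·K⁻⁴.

T ≈ 273 K

The star's surface emits σT_*⁴; at distance d the flux is S = σT_*⁴(R_*/d)².
S = 5.67×10⁻⁸·(11400)⁴·(3.81×10⁸/3.31×10¹¹)² = 1269 W/m².
For an isothermal sphere T⁴ = (1−a)S/(4σ) = 5.594×10⁹ K⁴.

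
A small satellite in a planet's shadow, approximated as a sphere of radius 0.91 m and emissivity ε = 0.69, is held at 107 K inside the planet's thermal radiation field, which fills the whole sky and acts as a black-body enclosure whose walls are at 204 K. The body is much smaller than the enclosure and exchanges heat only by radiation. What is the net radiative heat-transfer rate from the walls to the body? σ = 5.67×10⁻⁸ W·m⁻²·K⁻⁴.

P_net ≈ 652 W

For a small grey body in a large enclosure: P_net = εσA(T_body⁴ − T_wall⁴).
A = 4πr² = 10.41 m²; T_body⁴ − T_wall⁴ = 1.311×10⁸ − 1.732×10⁹ = -1.601×10⁹ K⁴.
|P_net| = 0.69·5.67×10⁻⁸·10.41·1.601×10⁹.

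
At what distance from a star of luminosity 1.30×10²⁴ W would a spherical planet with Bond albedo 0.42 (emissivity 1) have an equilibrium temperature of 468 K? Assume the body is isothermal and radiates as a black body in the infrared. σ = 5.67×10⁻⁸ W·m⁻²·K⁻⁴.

d ≈ 2.35×10⁹ m

For an isothermal black-emitting sphere, (1−a)S·πr² = σ·4πr²·T⁴ ⇒ S = 4σT⁴/(1−a).
S = 4·5.67×10⁻⁸·(468)⁴/0.580 = 18760 W/m².
Flux falls as S = L/(4πd²), so d = √(L/(4πS)) = √(1.30×10²⁴/(4π·18760)).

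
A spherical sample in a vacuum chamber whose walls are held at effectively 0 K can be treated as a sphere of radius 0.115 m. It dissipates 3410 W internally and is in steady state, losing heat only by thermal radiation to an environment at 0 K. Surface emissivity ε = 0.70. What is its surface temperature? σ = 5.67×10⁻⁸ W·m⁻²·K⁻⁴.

Steady state: internal power = radiated power, P = εσA T⁴.
Radiating area A = 4πr² = 0.1662 m².
T⁴ = P/(εσA) = 3410/(0.70·5.67×10⁻⁸·0.1662) = 5.170×10¹¹ K⁴.
T = (5.170×10¹¹)^(1/4).

T ≈ 848 K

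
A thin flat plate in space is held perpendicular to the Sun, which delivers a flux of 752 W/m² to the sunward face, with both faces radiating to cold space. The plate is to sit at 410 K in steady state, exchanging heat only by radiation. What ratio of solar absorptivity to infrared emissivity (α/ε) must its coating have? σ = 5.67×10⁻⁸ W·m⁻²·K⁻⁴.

α/ε ≈ 4.26

Balance: αS·A = εσ·2A·T⁴ ⇒ α/ε = 2σT⁴/S.
α/ε = 2·5.67×10⁻⁸·(410)⁴/752 = 2·5.67×10⁻⁸·2.826×10¹⁰/752.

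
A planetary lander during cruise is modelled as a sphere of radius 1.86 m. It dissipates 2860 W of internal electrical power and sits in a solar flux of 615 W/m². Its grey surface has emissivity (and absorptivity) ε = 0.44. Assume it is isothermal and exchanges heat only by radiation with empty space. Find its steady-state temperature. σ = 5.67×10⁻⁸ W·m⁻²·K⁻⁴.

At steady state, absorbed solar power + internal power = radiated power.
Absorbed: α·S·A_cross = 0.44·615·10.87 = 2941 W (cross-section πr²).
Total input = 2941 + 2860 = 5801 W.
Radiated: εσ·A_surf·T⁴ with A_surf = 4πr² = 43.47 m².
T⁴ = 5801/(0.44·5.67×10⁻⁸·43.47) = 5.349×10⁹ K⁴.

T ≈ 270 K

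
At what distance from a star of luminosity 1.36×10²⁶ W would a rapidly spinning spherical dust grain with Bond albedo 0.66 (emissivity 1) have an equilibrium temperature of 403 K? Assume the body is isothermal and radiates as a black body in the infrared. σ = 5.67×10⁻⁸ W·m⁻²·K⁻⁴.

d ≈ 2.48×10¹⁰ m

For an isothermal black-emitting sphere, (1−a)S·πr² = σ·4πr²·T⁴ ⇒ S = 4σT⁴/(1−a).
S = 4·5.67×10⁻⁸·(403)⁴/0.340 = 17590 W/m².
Flux falls as S = L/(4πd²), so d = √(L/(4πS)) = √(1.36×10²⁶/(4π·17590)).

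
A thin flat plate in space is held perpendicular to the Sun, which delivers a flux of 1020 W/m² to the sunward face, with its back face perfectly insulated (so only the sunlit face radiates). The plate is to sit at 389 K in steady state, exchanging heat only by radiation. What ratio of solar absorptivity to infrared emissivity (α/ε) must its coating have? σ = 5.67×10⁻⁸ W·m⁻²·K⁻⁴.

α/ε ≈ 1.27

Balance: αS·A = εσ·1A·T⁴ ⇒ α/ε = σT⁴/S.
α/ε = 5.67×10⁻⁸·(389)⁴/1020 = 5.67×10⁻⁸·2.290×10¹⁰/1020.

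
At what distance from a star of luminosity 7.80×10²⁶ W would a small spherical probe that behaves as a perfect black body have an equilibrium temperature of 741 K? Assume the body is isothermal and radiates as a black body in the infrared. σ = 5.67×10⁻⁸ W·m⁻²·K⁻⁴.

For an isothermal black-emitting sphere, (1−a)S·πr² = σ·4πr²·T⁴ ⇒ S = 4σT⁴/(1−a).
S = 4·5.67×10⁻⁸·(741)⁴/1.00 = 68380 W/m².
Flux falls as S = L/(4πd²), so d = √(L/(4πS)) = √(7.80×10²⁶/(4π·68380)).

d ≈ 3.01×10¹⁰ m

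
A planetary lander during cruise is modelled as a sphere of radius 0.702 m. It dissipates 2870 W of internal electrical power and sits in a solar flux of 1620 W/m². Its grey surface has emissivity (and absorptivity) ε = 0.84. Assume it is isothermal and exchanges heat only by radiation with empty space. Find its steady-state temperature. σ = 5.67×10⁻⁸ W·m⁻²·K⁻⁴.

T ≈ 360 K

At steady state, absorbed solar power + internal power = radiated power.
Absorbed: α·S·A_cross = 0.84·1620·1.548 = 2107 W (cross-section πr²).
Total input = 2107 + 2870 = 4977 W.
Radiated: εσ·A_surf·T⁴ with A_surf = 4πr² = 6.193 m².
T⁴ = 4977/(0.84·5.67×10⁻⁸·6.193) = 1.687×10¹⁰ K⁴.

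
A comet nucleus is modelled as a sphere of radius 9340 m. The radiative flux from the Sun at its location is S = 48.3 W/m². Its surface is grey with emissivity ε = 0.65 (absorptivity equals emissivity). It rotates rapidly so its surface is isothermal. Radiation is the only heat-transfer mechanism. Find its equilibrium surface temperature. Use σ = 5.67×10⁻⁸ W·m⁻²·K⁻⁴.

T ≈ 121 K

At equilibrium, absorbed power = emitted power.
Absorbing cross-section = πr² = 2.741×10⁸ m²; emitting surface = 4πr² = 1.096×10⁹ m² (ratio 4).
εS·A_cross = εσ·A_surf·T⁴  ⇒  T⁴ = S/(4σ)   (ε cancels).
T⁴ = 48.3/(4·5.67×10⁻⁸) = 2.130×10⁸ K⁴.
T = (2.130×10⁸)^(1/4).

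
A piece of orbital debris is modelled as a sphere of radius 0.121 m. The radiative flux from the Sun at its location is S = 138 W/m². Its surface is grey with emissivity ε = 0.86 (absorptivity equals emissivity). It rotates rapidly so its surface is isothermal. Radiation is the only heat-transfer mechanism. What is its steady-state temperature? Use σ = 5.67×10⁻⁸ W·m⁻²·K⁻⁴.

At equilibrium, absorbed power = emitted power.
Absorbing cross-section = πr² = 0.04600 m²; emitting surface = 4πr² = 0.1840 m² (ratio 4).
εS·A_cross = εσ·A_surf·T⁴  ⇒  T⁴ = S/(4σ)   (ε cancels).
T⁴ = 138/(4·5.67×10⁻⁸) = 6.085×10⁸ K⁴.
T = (6.085×10⁸)^(1/4).

T ≈ 157 K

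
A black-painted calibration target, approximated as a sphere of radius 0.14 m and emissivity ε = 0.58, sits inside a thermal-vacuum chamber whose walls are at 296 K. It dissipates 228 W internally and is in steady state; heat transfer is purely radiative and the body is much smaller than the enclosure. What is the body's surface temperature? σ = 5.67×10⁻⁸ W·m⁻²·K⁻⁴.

T ≈ 435 K

For a small grey body in a large enclosure, net radiated power = εσA(T⁴ − T_w⁴).
Steady state: P = εσA(T⁴ − T_w⁴) with A = 4πr² = 0.2463 m².
T⁴ = P/(εσA) + T_w⁴ = 228/(0.58·5.67×10⁻⁸·0.2463) + (296)⁴
    = 2.815×10¹⁰ + 7.677×10⁹ = 3.583×10¹⁰ K⁴.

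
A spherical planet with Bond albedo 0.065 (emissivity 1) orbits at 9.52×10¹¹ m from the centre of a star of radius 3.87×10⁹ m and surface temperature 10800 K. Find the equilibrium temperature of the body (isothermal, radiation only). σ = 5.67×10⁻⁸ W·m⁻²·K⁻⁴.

The star's surface emits σT_*⁴; at distance d the flux is S = σT_*⁴(R_*/d)².
S = 5.67×10⁻⁸·(10800)⁴·(3.87×10⁹/9.52×10¹¹)² = 12750 W/m².
For an isothermal sphere T⁴ = (1−a)S/(4σ) = 5.255×10¹⁰ K⁴.

T ≈ 479 K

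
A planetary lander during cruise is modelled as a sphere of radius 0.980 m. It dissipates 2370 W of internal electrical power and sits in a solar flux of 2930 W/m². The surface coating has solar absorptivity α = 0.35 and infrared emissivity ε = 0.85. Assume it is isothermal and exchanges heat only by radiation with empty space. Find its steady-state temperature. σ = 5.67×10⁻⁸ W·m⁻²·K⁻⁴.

At steady state, absorbed solar power + internal power = radiated power.
Absorbed: α·S·A_cross = 0.35·2930·3.017 = 3094 W (cross-section πr²).
Total input = 3094 + 2370 = 5464 W.
Radiated: εσ·A_surf·T⁴ with A_surf = 4πr² = 12.07 m².
T⁴ = 5464/(0.85·5.67×10⁻⁸·12.07) = 9.394×10⁹ K⁴.

T ≈ 311 K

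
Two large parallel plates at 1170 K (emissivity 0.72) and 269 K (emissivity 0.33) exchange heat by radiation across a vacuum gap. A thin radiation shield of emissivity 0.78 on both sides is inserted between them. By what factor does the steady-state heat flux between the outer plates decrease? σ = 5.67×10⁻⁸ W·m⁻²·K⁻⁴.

factor ≈ 1.46

Without shield: q₀ = σΔ(T⁴)/(1/ε₁+1/ε₂−1) with denominator 3.419.
With shield the two gaps are in series; the resistances add: (1/ε₁+1/ε_s−1)+(1/ε_s+1/ε₂−1) = 1.671+3.312 = 4.983.
Heat-flux ratio q₀/q = 4.983/3.419.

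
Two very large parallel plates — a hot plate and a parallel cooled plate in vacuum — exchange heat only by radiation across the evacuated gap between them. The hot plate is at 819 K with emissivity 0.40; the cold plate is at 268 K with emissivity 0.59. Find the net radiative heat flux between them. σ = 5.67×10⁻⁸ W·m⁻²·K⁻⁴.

q ≈ 7890 W/m²

For two infinite grey parallel plates, q = σ(T₁⁴ − T₂⁴)/(1/ε₁ + 1/ε₂ − 1).
T₁⁴ − T₂⁴ = 4.499×10¹¹ − 5.159×10⁹ = 4.448×10¹¹ K⁴.
1/ε₁ + 1/ε₂ − 1 = 2.500 + 1.695 − 1 = 3.195.
q = 5.67×10⁻⁸ × 4.448×10¹¹ / 3.195.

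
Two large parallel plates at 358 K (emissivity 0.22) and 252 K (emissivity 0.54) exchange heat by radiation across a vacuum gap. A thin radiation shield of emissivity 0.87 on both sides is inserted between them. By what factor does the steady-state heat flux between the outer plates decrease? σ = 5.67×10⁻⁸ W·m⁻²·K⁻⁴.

factor ≈ 1.24

Without shield: q₀ = σΔ(T⁴)/(1/ε₁+1/ε₂−1) with denominator 5.397.
With shield the two gaps are in series; the resistances add: (1/ε₁+1/ε_s−1)+(1/ε_s+1/ε₂−1) = 4.695+2.001 = 6.696.
Heat-flux ratio q₀/q = 6.696/5.397.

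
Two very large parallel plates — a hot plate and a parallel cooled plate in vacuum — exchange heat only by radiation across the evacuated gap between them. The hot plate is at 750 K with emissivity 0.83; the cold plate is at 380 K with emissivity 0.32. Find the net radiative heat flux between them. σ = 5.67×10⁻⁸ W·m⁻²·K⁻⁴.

q ≈ 5030 W/m²

For two infinite grey parallel plates, q = σ(T₁⁴ − T₂⁴)/(1/ε₁ + 1/ε₂ − 1).
T₁⁴ − T₂⁴ = 3.164×10¹¹ − 2.085×10¹⁰ = 2.956×10¹¹ K⁴.
1/ε₁ + 1/ε₂ − 1 = 1.205 + 3.125 − 1 = 3.330.
q = 5.67×10⁻⁸ × 2.956×10¹¹ / 3.330.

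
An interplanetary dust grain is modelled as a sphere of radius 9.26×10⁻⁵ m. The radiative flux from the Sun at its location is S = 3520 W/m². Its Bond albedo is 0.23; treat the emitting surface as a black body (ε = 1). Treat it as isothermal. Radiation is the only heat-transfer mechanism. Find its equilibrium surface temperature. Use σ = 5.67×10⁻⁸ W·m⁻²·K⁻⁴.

At equilibrium, absorbed power = emitted power.
Absorbing cross-section = πr² = 2.694×10⁻⁸ m²; emitting surface = 4πr² = 1.078×10⁻⁷ m² (ratio 4).
(1−a)S·A_cross = εσ·A_surf·T⁴  ⇒  T⁴ = (1−a)S/(4σ).
T⁴ = 0.770·3520/(4·5.67×10⁻⁸) = 1.195×10¹⁰ K⁴.
T = (1.195×10¹⁰)^(1/4).

T ≈ 331 K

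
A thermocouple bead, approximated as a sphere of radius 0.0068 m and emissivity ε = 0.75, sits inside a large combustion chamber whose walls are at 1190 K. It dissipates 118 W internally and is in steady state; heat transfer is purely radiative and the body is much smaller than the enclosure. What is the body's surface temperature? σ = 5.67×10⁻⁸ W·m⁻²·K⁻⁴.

For a small grey body in a large enclosure, net radiated power = εσA(T⁴ − T_w⁴).
Steady state: P = εσA(T⁴ − T_w⁴) with A = 4πr² = 5.811×10⁻⁴ m².
T⁴ = P/(εσA) + T_w⁴ = 118/(0.75·5.67×10⁻⁸·5.811×10⁻⁴) + (1190)⁴
    = 4.775×10¹² + 2.005×10¹² = 6.781×10¹² K⁴.

T ≈ 1610 K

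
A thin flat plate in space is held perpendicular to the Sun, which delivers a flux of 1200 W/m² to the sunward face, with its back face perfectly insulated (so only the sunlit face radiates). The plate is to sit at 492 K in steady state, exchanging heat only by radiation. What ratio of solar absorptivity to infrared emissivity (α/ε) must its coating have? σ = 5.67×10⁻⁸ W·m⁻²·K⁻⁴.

α/ε ≈ 2.77

Balance: αS·A = εσ·1A·T⁴ ⇒ α/ε = σT⁴/S.
α/ε = 5.67×10⁻⁸·(492)⁴/1200 = 5.67×10⁻⁸·5.859×10¹⁰/1200.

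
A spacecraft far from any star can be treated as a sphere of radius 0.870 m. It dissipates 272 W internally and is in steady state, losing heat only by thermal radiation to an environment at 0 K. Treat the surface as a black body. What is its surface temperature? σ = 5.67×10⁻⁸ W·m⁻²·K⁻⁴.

T ≈ 150 K

Steady state: internal power = radiated power, P = εσA T⁴.
Radiating area A = 4πr² = 9.511 m².
T⁴ = P/(εσA) = 272/(1.0·5.67×10⁻⁸·9.511) = 5.044×10⁸ K⁴.
T = (5.044×10⁸)^(1/4).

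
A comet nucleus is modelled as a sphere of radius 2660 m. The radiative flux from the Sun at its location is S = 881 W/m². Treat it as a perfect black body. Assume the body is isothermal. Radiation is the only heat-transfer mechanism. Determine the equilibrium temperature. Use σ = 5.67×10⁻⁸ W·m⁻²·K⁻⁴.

At equilibrium, absorbed power = emitted power.
Absorbing cross-section = πr² = 2.223×10⁷ m²; emitting surface = 4πr² = 8.891×10⁷ m² (ratio 4).
S·A_cross = εσ·A_surf·T⁴  ⇒  T⁴ = S/(4σ).
T⁴ = 1.00·881/(4·5.67×10⁻⁸) = 3.884×10⁹ K⁴.
T = (3.884×10⁹)^(1/4).

T ≈ 250 K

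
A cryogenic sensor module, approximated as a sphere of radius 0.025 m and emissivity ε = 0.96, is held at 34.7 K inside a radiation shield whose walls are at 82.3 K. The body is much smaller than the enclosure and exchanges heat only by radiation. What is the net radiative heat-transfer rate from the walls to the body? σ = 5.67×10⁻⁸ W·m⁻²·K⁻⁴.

P_net ≈ 0.0190 W

For a small grey body in a large enclosure: P_net = εσA(T_body⁴ − T_wall⁴).
A = 4πr² = 0.007854 m²; T_body⁴ − T_wall⁴ = 1.450×10⁶ − 4.588×10⁷ = -4.443×10⁷ K⁴.
|P_net| = 0.96·5.67×10⁻⁸·0.007854·4.443×10⁷.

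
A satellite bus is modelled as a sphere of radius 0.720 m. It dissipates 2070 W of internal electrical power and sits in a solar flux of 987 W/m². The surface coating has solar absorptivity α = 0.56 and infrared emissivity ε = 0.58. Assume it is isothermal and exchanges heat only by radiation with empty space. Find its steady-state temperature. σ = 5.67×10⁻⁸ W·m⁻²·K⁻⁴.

At steady state, absorbed solar power + internal power = radiated power.
Absorbed: α·S·A_cross = 0.56·987·1.629 = 900.2 W (cross-section πr²).
Total input = 900.2 + 2070 = 2970 W.
Radiated: εσ·A_surf·T⁴ with A_surf = 4πr² = 6.514 m².
T⁴ = 2970/(0.58·5.67×10⁻⁸·6.514) = 1.386×10¹⁰ K⁴.

T ≈ 343 K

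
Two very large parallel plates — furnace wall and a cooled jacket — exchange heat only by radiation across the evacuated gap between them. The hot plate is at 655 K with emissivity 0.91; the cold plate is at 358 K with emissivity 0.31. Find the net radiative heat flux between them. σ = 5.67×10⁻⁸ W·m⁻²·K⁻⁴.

For two infinite grey parallel plates, q = σ(T₁⁴ − T₂⁴)/(1/ε₁ + 1/ε₂ − 1).
T₁⁴ − T₂⁴ = 1.841×10¹¹ − 1.643×10¹⁰ = 1.676×10¹¹ K⁴.
1/ε₁ + 1/ε₂ − 1 = 1.099 + 3.226 − 1 = 3.325.
q = 5.67×10⁻⁸ × 1.676×10¹¹ / 3.325.

q ≈ 2860 W/m²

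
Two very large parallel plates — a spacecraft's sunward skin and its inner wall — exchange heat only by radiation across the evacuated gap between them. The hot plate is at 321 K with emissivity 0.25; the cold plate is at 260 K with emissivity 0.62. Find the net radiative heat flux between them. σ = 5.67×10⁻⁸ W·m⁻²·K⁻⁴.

For two infinite grey parallel plates, q = σ(T₁⁴ − T₂⁴)/(1/ε₁ + 1/ε₂ − 1).
T₁⁴ − T₂⁴ = 1.062×10¹⁰ − 4.570×10⁹ = 6.048×10⁹ K⁴.
1/ε₁ + 1/ε₂ − 1 = 4.000 + 1.613 − 1 = 4.613.
q = 5.67×10⁻⁸ × 6.048×10⁹ / 4.613.

q ≈ 74.3 W/m²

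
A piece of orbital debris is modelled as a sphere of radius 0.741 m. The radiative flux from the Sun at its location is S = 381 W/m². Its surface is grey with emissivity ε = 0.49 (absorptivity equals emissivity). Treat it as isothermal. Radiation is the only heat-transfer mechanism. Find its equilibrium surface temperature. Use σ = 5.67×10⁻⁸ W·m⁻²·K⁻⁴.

At equilibrium, absorbed power = emitted power.
Absorbing cross-section = πr² = 1.725 m²; emitting surface = 4πr² = 6.900 m² (ratio 4).
εS·A_cross = εσ·A_surf·T⁴  ⇒  T⁴ = S/(4σ)   (ε cancels).
T⁴ = 381/(4·5.67×10⁻⁸) = 1.680×10⁹ K⁴.
T = (1.680×10⁹)^(1/4).

T ≈ 202 K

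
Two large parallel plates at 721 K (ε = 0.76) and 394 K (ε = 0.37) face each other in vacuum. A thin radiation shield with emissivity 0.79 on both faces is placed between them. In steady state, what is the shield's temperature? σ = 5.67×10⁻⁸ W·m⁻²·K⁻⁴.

T_s ≈ 656 K

In steady state the net flux on the hot side equals that on the cold side.
σ(T₁⁴−T_s⁴)/D₁ = σ(T_s⁴−T₂⁴)/D₂, with D₁ = 1/ε₁+1/ε_s−1 = 1.582, D₂ = 1/ε_s+1/ε₂−1 = 2.969.
Solve for T_s⁴: T_s⁴ = (D₂·T₁⁴ + D₁·T₂⁴)/(D₁+D₂) = 1.847×10¹¹ K⁴.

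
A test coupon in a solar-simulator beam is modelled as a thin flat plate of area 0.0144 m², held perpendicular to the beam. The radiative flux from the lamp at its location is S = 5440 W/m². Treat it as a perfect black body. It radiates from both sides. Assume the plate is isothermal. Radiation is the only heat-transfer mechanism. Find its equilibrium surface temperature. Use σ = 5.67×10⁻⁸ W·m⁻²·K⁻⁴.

T ≈ 468 K

At equilibrium, absorbed power = emitted power.
Absorbing cross-section = A = 0.01440 m²; emitting surface = 2A = 0.02880 m² (ratio 2).
S·A_cross = εσ·A_surf·T⁴  ⇒  T⁴ = S/(2σ).
T⁴ = 1.00·5440/(2·5.67×10⁻⁸) = 4.797×10¹⁰ K⁴.
T = (4.797×10¹⁰)^(1/4).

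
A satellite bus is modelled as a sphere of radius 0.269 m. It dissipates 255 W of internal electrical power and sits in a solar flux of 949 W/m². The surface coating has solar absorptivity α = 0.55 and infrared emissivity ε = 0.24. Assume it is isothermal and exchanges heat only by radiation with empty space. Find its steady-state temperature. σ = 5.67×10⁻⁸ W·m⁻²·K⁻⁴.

At steady state, absorbed solar power + internal power = radiated power.
Absorbed: α·S·A_cross = 0.55·949·0.2273 = 118.7 W (cross-section πr²).
Total input = 118.7 + 255 = 373.7 W.
Radiated: εσ·A_surf·T⁴ with A_surf = 4πr² = 0.9093 m².
T⁴ = 373.7/(0.24·5.67×10⁻⁸·0.9093) = 3.020×10¹⁰ K⁴.

T ≈ 417 K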